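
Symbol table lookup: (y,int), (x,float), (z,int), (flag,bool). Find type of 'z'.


Lookup 'z' → type int


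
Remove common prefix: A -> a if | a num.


Common prefix: 'a'
Factored: A -> a A', A' -> if | num


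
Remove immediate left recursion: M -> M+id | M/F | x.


Left-recursive alternatives: M+id, M/F; non-recursive: x
Introduce M': M -> xM', M' -> +idM' | /FM' | ε


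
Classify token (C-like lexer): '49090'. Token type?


Pattern: digits only
Type: INTEGER_LITERAL


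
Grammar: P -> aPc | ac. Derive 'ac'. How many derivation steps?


Derivation: P => ac
Steps: 1


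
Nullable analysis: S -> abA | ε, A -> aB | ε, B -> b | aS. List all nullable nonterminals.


A nonterminal is nullable iff some alternative derives ε (directly, or every symbol in it is nullable)
Nullable: {A, S}


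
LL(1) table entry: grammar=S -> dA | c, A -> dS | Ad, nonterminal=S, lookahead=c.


For [S, c]: 'c' ∈ FIRST(c)
Entry: S -> c


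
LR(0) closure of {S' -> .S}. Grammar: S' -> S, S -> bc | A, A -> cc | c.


Start: S' -> .S
For each item with dot before a nonterminal B, add B -> .γ for every B-production
Closure: [S' -> .S, S -> .bc, S -> .A, A -> .cc, A -> .c]


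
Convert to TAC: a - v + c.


Break into single-operator statements:
t1 = a - v
t2 = t1 + c


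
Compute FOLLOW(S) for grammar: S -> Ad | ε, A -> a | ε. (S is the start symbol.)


$ ∈ FOLLOW(S). For each A -> αBβ: add FIRST(β)\{ε} to FOLLOW(B); if β nullable, add FOLLOW(A).
FOLLOW(S) = {$}


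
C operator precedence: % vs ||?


'%' is multiplicative (level 10); '||' is logical OR (level 1)
Higher level binds tighter
'%' has higher precedence than '||'


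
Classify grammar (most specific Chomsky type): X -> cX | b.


Right-linear: every RHS is a terminal or a terminal followed by one nonterminal
Classification: Type 3 (Regular)


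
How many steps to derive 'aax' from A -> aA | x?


Derivation: A => aA => aaA => aax
Steps: 3


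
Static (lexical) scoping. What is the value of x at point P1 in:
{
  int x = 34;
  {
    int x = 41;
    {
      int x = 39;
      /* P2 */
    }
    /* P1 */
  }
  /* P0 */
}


x declared in the same block as P1
x = 41


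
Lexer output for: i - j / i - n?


Scan left to right, longest-match per lexeme
Tokens: ID(i), OP(-), ID(j), OP(/), ID(i), OP(-), ID(n)


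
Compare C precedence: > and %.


'%' is multiplicative (level 10); '>' is relational (level 7)
Higher level binds tighter
'%' has higher precedence than '>'


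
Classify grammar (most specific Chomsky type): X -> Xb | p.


Left-linear: every RHS is a terminal or one nonterminal followed by a terminal
Classification: Type 3 (Regular)


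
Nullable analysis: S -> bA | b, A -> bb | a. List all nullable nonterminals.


A nonterminal is nullable iff some alternative derives ε (directly, or every symbol in it is nullable)
Nullable: {}


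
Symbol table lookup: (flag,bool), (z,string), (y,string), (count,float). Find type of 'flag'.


Lookup 'flag' → type bool


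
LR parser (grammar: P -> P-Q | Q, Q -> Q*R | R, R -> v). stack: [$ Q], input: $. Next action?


lookahead ∉ {*} so Q won't extend; reduce P -> Q
Action: reduce (P -> Q)


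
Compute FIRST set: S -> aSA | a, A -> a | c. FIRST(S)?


Per alternative of S: FIRST(aSA) = {a}; FIRST(a) = {a}
FIRST(S) = {a}


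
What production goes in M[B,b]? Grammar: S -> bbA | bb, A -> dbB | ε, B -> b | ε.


For [B, b]: 'b' ∈ FIRST(b)
Entry: B -> b


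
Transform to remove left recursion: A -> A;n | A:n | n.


Left-recursive alternatives: A;n, A:n; non-recursive: n
Introduce A': A -> nA', A' -> ;nA' | :nA' | ε


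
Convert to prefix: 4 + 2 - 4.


left-to-right (same/higher precedence on left): tree is (- (+ 4 2) 4)
Prefix: - + 4 2 4


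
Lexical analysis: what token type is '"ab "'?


Pattern: double-quoted sequence
Type: STRING_LITERAL


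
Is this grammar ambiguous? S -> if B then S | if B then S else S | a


dangling else: 'if B then if B then a else a' parses two ways
Ambiguous


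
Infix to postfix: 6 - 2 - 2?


Left to right (same or higher precedence on left)
Postfix: 6 2 - 2 -


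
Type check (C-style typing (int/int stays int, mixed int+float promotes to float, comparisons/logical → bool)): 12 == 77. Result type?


Operand types: int == int
Rule: comparison yields bool
Result type: bool


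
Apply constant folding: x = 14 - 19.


14 - 19 = -5 at compile time
Optimized: x = -5


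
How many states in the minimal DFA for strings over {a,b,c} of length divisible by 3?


Track length mod 3: states 0..2, accept at 0
Minimal DFA: 3 states


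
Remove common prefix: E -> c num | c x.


Common prefix: 'c'
Factored: E -> c E', E' -> num | x


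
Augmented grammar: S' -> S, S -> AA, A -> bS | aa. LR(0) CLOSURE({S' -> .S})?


Start: S' -> .S
For each item with dot before a nonterminal B, add B -> .γ for every B-production
Closure: [S' -> .S, S -> .AA, A -> .bS, A -> .aa]


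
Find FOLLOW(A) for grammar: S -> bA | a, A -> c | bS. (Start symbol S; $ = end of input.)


$ ∈ FOLLOW(S). For each A -> αBβ: add FIRST(β)\{ε} to FOLLOW(B); if β nullable, add FOLLOW(A).
FOLLOW(A) = {$}


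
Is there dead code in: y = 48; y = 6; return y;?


first assignment to y is overwritten before any read
Dead: 'y = 48'


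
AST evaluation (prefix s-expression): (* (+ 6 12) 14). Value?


Evaluate inner: (+ 6 12) = 18
Evaluate root: (* 18 14) = 252
Result: 252


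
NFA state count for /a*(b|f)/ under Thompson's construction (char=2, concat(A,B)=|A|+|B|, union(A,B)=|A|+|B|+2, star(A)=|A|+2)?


Syntax tree has 3 char leaf(s), 1 union(s), 1 star(s)
chars contribute 3×2 = 6; each union adds +2; each star adds +2
Total: 6 + 2 + 2 = 10 states


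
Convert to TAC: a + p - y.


Break into single-operator statements:
t1 = a + p
t2 = t1 - y


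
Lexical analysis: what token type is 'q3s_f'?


Pattern: letter/underscore followed by alphanumerics, not a keyword
Type: IDENTIFIER


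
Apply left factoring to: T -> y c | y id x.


Common prefix: 'y'
Factored: T -> y T', T' -> c | id x


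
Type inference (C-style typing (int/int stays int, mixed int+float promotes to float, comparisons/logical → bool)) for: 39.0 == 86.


Operand types: float == int
Rule: comparison yields bool
Result type: bool


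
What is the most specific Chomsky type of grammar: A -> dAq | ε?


Single nonterminal LHS, but d^n q^n is not regular
Classification: Type 2 (Context-Free)


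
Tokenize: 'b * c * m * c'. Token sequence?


Scan left to right, longest-match per lexeme
Tokens: ID(b), OP(*), ID(c), OP(*), ID(m), OP(*), ID(c)


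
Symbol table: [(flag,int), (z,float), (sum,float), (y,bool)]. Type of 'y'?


Lookup 'y' → type bool


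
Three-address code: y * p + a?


Break into single-operator statements:
t1 = y * p
t2 = t1 + a


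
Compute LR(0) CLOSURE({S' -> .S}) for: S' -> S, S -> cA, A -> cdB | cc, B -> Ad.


Start: S' -> .S
For each item with dot before a nonterminal B, add B -> .γ for every B-production
Closure: [S' -> .S, S -> .cA]


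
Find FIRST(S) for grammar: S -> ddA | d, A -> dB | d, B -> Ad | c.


Per alternative of S: FIRST(ddA) = {d}; FIRST(d) = {d}
FIRST(S) = {d}


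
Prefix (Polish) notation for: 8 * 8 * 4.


left-to-right (same/higher precedence on left): tree is (* (* 8 8) 4)
Prefix: * * 8 8 4


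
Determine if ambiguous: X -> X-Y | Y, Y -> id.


precedence layered via separate nonterminal Y: deterministic
Unambiguous


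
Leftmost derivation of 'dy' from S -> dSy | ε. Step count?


Derivation: S => dSy => dy
Steps: 2


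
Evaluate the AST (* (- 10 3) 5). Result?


Evaluate inner: (- 10 3) = 7
Evaluate root: (* 7 5) = 35
Result: 35


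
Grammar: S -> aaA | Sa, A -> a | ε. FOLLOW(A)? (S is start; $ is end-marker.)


$ ∈ FOLLOW(S). For each A -> αBβ: add FIRST(β)\{ε} to FOLLOW(B); if β nullable, add FOLLOW(A).
FOLLOW(A) = {$, a}


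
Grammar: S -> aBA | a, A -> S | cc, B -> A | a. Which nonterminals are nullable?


A nonterminal is nullable iff some alternative derives ε (directly, or every symbol in it is nullable)
Nullable: {}


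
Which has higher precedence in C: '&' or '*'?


'*' is multiplicative (level 10); '&' is bitwise AND (level 5)
Higher level binds tighter
'*' has higher precedence than '&'


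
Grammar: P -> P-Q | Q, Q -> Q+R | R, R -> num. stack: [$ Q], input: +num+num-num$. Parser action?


shift '+' to continue Q -> Q+R
Action: shift


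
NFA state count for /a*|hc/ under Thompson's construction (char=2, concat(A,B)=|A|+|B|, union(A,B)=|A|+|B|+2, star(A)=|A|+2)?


Syntax tree has 3 char leaf(s), 1 union(s), 1 star(s)
chars contribute 3×2 = 6; each union adds +2; each star adds +2
Total: 6 + 2 + 2 = 10 states


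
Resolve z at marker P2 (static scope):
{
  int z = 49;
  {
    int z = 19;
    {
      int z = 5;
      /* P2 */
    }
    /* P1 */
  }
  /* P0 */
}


z declared in the same block as P2
z = 5


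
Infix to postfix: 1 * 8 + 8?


Left to right (same or higher precedence on left)
Postfix: 1 8 * 8 +


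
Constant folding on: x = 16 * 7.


16 * 7 = 112 at compile time
Optimized: x = 112


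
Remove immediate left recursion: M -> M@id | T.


Left-recursive alternatives: M@id; non-recursive: T
Introduce M': M -> TM', M' -> @idM' | ε


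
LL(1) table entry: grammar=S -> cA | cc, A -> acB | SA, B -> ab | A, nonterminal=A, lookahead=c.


For [A, c]: 'c' ∈ FIRST(SA)
Entry: A -> SA


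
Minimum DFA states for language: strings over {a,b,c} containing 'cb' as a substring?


KMP-style automaton: 2 progress states + 1 absorbing accept = 3
Minimal DFA: 3 states


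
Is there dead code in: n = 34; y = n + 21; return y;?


n is read by y's definition; y is returned
No dead code


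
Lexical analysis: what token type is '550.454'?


Pattern: digits with a decimal point
Type: FLOAT_LITERAL


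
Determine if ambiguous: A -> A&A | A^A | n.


'n&n^n' has two parse trees (no precedence encoded between & and ^)
Ambiguous


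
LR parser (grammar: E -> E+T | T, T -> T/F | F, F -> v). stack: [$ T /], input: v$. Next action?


no handle; shift 'v'
Action: shift


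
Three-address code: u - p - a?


Break into single-operator statements:
t1 = u - p
t2 = t1 - a


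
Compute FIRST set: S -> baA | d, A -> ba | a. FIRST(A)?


Per alternative of A: FIRST(ba) = {b}; FIRST(a) = {a}
FIRST(A) = {a, b}


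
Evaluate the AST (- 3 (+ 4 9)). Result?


Evaluate inner: (+ 4 9) = 13
Evaluate root: (- 3 13) = -10
Result: -10


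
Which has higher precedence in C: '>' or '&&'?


'>' is relational (level 7); '&&' is logical AND (level 2)
Higher level binds tighter
'>' has higher precedence than '&&'


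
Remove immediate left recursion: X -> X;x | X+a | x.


Left-recursive alternatives: X;x, X+a; non-recursive: x
Introduce X': X -> xX', X' -> ;xX' | +aX' | ε


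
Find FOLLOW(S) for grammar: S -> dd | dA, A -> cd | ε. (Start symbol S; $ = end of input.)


$ ∈ FOLLOW(S). For each A -> αBβ: add FIRST(β)\{ε} to FOLLOW(B); if β nullable, add FOLLOW(A).
FOLLOW(S) = {$}


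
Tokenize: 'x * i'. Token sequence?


Scan left to right, longest-match per lexeme
Tokens: ID(x), OP(*), ID(i)


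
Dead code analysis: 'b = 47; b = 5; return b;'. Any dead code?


first assignment to b is overwritten before any read
Dead: 'b = 47'


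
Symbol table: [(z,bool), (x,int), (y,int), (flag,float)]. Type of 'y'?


Lookup 'y' → type int


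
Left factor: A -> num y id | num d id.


Common prefix: 'num'
Factored: A -> num A', A' -> y id | d id


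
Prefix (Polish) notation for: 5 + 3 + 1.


left-to-right (same/higher precedence on left): tree is (+ (+ 5 3) 1)
Prefix: + + 5 3 1


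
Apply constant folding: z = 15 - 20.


15 - 20 = -5 at compile time
Optimized: z = -5


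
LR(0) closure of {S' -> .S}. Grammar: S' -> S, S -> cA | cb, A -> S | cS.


Start: S' -> .S
For each item with dot before a nonterminal B, add B -> .γ for every B-production
Closure: [S' -> .S, S -> .cA, S -> .cb]


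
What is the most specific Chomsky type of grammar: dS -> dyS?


LHS has context (more than one symbol) and |LHS| ≤ |RHS|
Classification: Type 1 (Context-Sensitive)


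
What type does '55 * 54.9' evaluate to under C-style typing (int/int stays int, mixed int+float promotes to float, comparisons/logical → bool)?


Operand types: int * float
Rule: mixed int/float promotes to float; int/int stays int
Result type: float


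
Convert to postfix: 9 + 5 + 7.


Left to right (same or higher precedence on left)
Postfix: 9 5 + 7 +


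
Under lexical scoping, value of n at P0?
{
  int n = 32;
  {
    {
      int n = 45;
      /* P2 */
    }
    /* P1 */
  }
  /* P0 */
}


n declared in the same block as P0
n = 32


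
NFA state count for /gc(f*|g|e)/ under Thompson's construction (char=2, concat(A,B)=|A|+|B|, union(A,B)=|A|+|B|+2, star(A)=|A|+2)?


Syntax tree has 5 char leaf(s), 2 union(s), 1 star(s)
chars contribute 5×2 = 10; each union adds +2; each star adds +2
Total: 10 + 4 + 2 = 16 states


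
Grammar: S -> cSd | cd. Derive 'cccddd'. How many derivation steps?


Derivation: S => cSd => ccSdd => cccddd
Steps: 3


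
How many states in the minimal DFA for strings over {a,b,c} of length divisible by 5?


Track length mod 5: states 0..4, accept at 0
Minimal DFA: 5 states


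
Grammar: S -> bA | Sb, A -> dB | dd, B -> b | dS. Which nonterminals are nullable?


A nonterminal is nullable iff some alternative derives ε (directly, or every symbol in it is nullable)
Nullable: {}


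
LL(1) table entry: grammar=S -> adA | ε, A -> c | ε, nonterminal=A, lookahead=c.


For [A, c]: 'c' ∈ FIRST(c)
Entry: A -> c


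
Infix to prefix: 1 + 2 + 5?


left-to-right (same/higher precedence on left): tree is (+ (+ 1 2) 5)
Prefix: + + 1 2 5


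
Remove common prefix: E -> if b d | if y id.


Common prefix: 'if'
Factored: E -> if E', E' -> b d | y id


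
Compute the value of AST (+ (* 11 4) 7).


Evaluate inner: (* 11 4) = 44
Evaluate root: (+ 44 7) = 51
Result: 51


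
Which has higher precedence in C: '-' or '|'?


'-' is additive (level 9); '|' is bitwise OR (level 3)
Higher level binds tighter
'-' has higher precedence than '|'


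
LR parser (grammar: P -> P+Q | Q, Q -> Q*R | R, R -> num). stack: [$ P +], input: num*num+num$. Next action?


no handle ('P+' is not any RHS); shift 'num'
Action: shift


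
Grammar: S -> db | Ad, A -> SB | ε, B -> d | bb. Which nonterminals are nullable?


A nonterminal is nullable iff some alternative derives ε (directly, or every symbol in it is nullable)
Nullable: {A}


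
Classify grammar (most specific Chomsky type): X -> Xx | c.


Left-linear: every RHS is a terminal or one nonterminal followed by a terminal
Classification: Type 3 (Regular)


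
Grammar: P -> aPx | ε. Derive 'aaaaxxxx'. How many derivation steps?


Derivation: P => aPx => aaPxx => aaaPxxx => aaaaPxxxx => aaaaxxxx
Steps: 5


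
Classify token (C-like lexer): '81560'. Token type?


Pattern: digits only
Type: INTEGER_LITERAL


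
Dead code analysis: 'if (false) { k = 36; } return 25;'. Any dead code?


condition is constant false, so the whole block is unreachable
Dead: 'if (false) { k = 36; }'


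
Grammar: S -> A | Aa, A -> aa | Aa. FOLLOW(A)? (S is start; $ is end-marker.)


$ ∈ FOLLOW(S). For each A -> αBβ: add FIRST(β)\{ε} to FOLLOW(B); if β nullable, add FOLLOW(A).
FOLLOW(A) = {$, a}


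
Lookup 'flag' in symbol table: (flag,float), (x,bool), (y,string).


Lookup 'flag' → type float


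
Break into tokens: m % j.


Scan left to right, longest-match per lexeme
Tokens: ID(m), OP(%), ID(j)


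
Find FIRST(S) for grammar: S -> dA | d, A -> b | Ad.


Per alternative of S: FIRST(dA) = {d}; FIRST(d) = {d}
FIRST(S) = {d}


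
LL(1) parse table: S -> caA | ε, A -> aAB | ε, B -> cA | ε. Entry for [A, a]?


For [A, a]: 'a' ∈ FIRST(aAB)
Entry: A -> aAB


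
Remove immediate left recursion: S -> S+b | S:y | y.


Left-recursive alternatives: S+b, S:y; non-recursive: y
Introduce S': S -> yS', S' -> +bS' | :yS' | ε


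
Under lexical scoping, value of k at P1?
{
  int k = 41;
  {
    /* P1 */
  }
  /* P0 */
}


P1's block does not declare k; resolves to the enclosing declaration at depth 0
k = 41


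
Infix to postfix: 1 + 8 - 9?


Left to right (same or higher precedence on left)
Postfix: 1 8 + 9 -


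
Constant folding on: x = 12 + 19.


12 + 19 = 31 at compile time
Optimized: x = 31


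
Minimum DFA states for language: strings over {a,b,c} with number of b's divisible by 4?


Track (count of b) mod 4: states 0..3, accept at 0
Minimal DFA: 4 states


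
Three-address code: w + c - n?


Break into single-operator statements:
t1 = w + c
t2 = t1 - n


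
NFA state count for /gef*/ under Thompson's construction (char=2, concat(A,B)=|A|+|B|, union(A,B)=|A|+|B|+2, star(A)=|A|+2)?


Syntax tree has 3 char leaf(s), 0 union(s), 1 star(s)
chars contribute 3×2 = 6; each union adds +2; each star adds +2
Total: 6 + 0 + 2 = 8 states


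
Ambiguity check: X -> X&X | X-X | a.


'a&a-a' has two parse trees (no precedence encoded between & and -)
Ambiguous


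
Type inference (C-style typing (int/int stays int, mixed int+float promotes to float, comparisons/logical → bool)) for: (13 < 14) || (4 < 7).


Operand types: bool || bool
Rule: logical operators take bool operands and yield bool
Result type: bool


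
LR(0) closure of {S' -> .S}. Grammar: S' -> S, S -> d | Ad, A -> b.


Start: S' -> .S
For each item with dot before a nonterminal B, add B -> .γ for every B-production
Closure: [S' -> .S, S -> .d, S -> .Ad, A -> .b]


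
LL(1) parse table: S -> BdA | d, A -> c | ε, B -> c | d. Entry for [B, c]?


For [B, c]: 'c' ∈ FIRST(c)
Entry: B -> c


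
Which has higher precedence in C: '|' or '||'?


'|' is bitwise OR (level 3); '||' is logical OR (level 1)
Higher level binds tighter
'|' has higher precedence than '||'


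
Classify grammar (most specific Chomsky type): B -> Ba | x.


Left-linear: every RHS is a terminal or one nonterminal followed by a terminal
Classification: Type 3 (Regular)


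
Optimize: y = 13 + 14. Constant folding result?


13 + 14 = 27 at compile time
Optimized: y = 27


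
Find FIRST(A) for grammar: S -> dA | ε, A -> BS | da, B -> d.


Per alternative of A: FIRST(BS) = {d}; FIRST(da) = {d}
FIRST(A) = {d}


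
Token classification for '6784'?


Pattern: digits only
Type: INTEGER_LITERAL


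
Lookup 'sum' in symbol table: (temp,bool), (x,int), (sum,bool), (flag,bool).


Lookup 'sum' → type bool


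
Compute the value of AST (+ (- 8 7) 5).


Evaluate inner: (- 8 7) = 1
Evaluate root: (+ 1 5) = 6
Result: 6


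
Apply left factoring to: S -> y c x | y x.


Common prefix: 'y'
Factored: S -> y S', S' -> c x | x


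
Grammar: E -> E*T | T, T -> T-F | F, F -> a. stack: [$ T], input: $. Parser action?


lookahead ∉ {-} so T won't extend; reduce E -> T
Action: reduce (E -> T)


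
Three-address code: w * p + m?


Break into single-operator statements:
t1 = w * p
t2 = t1 + m


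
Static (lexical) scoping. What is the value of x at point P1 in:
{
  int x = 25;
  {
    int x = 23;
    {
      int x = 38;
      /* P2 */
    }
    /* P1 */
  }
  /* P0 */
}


x declared in the same block as P1
x = 23


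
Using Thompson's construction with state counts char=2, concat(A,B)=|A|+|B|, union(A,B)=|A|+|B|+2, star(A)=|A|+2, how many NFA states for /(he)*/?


Syntax tree has 2 char leaf(s), 0 union(s), 1 star(s)
chars contribute 2×2 = 4; each union adds +2; each star adds +2
Total: 4 + 0 + 2 = 6 states


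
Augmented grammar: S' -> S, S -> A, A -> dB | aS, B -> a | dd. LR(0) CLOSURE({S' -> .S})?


Start: S' -> .S
For each item with dot before a nonterminal B, add B -> .γ for every B-production
Closure: [S' -> .S, S -> .A, A -> .dB, A -> .aS]


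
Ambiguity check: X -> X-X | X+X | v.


'v-v+v' has two parse trees (no precedence encoded between - and +)
Ambiguous


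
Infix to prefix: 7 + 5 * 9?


'*' binds tighter: tree is (+ 7 (* 5 9))
Prefix: + 7 * 5 9


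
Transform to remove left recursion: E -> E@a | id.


Left-recursive alternatives: E@a; non-recursive: id
Introduce E': E -> idE', E' -> @aE' | ε


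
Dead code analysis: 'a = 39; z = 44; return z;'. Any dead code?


a is assigned but never read
Dead: 'a = 39'


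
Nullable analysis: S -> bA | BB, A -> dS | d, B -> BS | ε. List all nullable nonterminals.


A nonterminal is nullable iff some alternative derives ε (directly, or every symbol in it is nullable)
Nullable: {B, S}


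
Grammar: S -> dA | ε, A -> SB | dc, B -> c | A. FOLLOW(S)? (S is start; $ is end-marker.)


$ ∈ FOLLOW(S). For each A -> αBβ: add FIRST(β)\{ε} to FOLLOW(B); if β nullable, add FOLLOW(A).
FOLLOW(S) = {$, c, d}


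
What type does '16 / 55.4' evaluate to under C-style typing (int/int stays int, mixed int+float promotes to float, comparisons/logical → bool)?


Operand types: int / float
Rule: mixed int/float promotes to float; int/int stays int
Result type: float


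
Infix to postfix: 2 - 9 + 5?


Left to right (same or higher precedence on left)
Postfix: 2 9 - 5 +


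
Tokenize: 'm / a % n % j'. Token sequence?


Scan left to right, longest-match per lexeme
Tokens: ID(m), OP(/), ID(a), OP(%), ID(n), OP(%), ID(j)


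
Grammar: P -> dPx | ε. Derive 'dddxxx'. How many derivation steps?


Derivation: P => dPx => ddPxx => dddPxxx => dddxxx
Steps: 4


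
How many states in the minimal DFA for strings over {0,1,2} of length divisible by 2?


Track length mod 2: states 0..1, accept at 0
Minimal DFA: 2 states


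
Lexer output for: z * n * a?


Scan left to right, longest-match per lexeme
Tokens: ID(z), OP(*), ID(n), OP(*), ID(a)


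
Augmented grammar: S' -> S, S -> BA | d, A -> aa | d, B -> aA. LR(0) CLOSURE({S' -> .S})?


Start: S' -> .S
For each item with dot before a nonterminal B, add B -> .γ for every B-production
Closure: [S' -> .S, S -> .BA, S -> .d, B -> .aA]


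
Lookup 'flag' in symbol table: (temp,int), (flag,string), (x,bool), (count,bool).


Lookup 'flag' → type string


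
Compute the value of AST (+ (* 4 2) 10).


Evaluate inner: (* 4 2) = 8
Evaluate root: (+ 8 10) = 18
Result: 18


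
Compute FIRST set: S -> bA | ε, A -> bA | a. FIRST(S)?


Per alternative of S: FIRST(bA) = {b}; FIRST(ε) = {ε}
FIRST(S) = {b, ε}


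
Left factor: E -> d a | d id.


Common prefix: 'd'
Factored: E -> d E', E' -> a | id


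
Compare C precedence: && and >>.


'>>' is shift (level 8); '&&' is logical AND (level 2)
Higher level binds tighter
'>>' has higher precedence than '&&'


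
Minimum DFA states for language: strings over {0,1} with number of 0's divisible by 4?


Track (count of 0) mod 4: states 0..3, accept at 0
Minimal DFA: 4 states


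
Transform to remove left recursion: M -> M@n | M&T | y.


Left-recursive alternatives: M@n, M&T; non-recursive: y
Introduce M': M -> yM', M' -> @nM' | &TM' | ε


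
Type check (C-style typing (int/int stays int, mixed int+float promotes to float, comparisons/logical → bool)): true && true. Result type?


Operand types: bool && bool
Rule: logical operators take bool operands and yield bool
Result type: bool


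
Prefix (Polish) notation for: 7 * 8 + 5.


left-to-right (same/higher precedence on left): tree is (+ (* 7 8) 5)
Prefix: + * 7 8 5


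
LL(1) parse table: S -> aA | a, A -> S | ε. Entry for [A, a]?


For [A, a]: 'a' ∈ FIRST(S)
Entry: A -> S


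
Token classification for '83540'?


Pattern: digits only
Type: INTEGER_LITERAL


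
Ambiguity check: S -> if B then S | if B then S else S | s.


dangling else: 'if B then if B then s else s' parses two ways
Ambiguous


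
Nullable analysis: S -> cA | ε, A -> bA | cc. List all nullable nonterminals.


A nonterminal is nullable iff some alternative derives ε (directly, or every symbol in it is nullable)
Nullable: {S}


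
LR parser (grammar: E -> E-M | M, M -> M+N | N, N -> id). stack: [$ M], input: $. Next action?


lookahead ∉ {+} so M won't extend; reduce E -> M
Action: reduce (E -> M)


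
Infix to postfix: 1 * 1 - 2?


Left to right (same or higher precedence on left)
Postfix: 1 1 * 2 -


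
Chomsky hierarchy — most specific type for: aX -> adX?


LHS has context (more than one symbol) and |LHS| ≤ |RHS|
Classification: Type 1 (Context-Sensitive)


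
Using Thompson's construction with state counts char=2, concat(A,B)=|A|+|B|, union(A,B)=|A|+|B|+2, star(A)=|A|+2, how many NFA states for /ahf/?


Syntax tree has 3 char leaf(s), 0 union(s), 0 star(s)
chars contribute 3×2 = 6; each union adds +2; each star adds +2
Total: 6 + 0 + 0 = 6 states


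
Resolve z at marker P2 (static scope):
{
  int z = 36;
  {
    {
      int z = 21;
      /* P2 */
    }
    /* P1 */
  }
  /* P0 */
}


z declared in the same block as P2
z = 21


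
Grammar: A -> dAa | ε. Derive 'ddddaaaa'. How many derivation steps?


Derivation: A => dAa => ddAaa => dddAaaa => ddddAaaaa => ddddaaaa
Steps: 5


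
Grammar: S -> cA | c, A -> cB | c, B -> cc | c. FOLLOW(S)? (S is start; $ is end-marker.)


$ ∈ FOLLOW(S). For each A -> αBβ: add FIRST(β)\{ε} to FOLLOW(B); if β nullable, add FOLLOW(A).
FOLLOW(S) = {$}


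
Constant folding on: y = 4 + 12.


4 + 12 = 16 at compile time
Optimized: y = 16


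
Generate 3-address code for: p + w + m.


Break into single-operator statements:
t1 = p + w
t2 = t1 + m


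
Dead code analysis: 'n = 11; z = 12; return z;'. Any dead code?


n is assigned but never read
Dead: 'n = 11'


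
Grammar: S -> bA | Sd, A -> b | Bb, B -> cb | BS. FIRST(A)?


Per alternative of A: FIRST(b) = {b}; FIRST(Bb) = {c}
FIRST(A) = {b, c}


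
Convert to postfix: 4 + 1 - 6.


Left to right (same or higher precedence on left)
Postfix: 4 1 + 6 -


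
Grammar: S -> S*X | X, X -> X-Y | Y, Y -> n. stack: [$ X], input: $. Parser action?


lookahead ∉ {-} so X won't extend; reduce S -> X
Action: reduce (S -> X)


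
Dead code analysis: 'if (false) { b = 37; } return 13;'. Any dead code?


condition is constant false, so the whole block is unreachable
Dead: 'if (false) { b = 37; }'


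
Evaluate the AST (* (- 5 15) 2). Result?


Evaluate inner: (- 5 15) = -10
Evaluate root: (* -10 2) = -20
Result: -20


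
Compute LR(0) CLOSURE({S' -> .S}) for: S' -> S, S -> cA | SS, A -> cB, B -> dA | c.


Start: S' -> .S
For each item with dot before a nonterminal B, add B -> .γ for every B-production
Closure: [S' -> .S, S -> .cA, S -> .SS]


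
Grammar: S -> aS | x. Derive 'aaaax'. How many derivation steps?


Derivation: S => aS => aaS => aaaS => aaaaS => aaaax
Steps: 5


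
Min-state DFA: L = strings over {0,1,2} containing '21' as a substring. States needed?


KMP-style automaton: 2 progress states + 1 absorbing accept = 3
Minimal DFA: 3 states


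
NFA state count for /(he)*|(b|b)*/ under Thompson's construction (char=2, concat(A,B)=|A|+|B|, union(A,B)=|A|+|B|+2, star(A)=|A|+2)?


Syntax tree has 4 char leaf(s), 2 union(s), 2 star(s)
chars contribute 4×2 = 8; each union adds +2; each star adds +2
Total: 8 + 4 + 4 = 16 states


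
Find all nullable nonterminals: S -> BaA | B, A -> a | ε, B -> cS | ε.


A nonterminal is nullable iff some alternative derives ε (directly, or every symbol in it is nullable)
Nullable: {A, B, S}


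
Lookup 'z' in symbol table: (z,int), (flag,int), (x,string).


Lookup 'z' → type int


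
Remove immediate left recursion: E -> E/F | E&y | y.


Left-recursive alternatives: E/F, E&y; non-recursive: y
Introduce E': E -> yE', E' -> /FE' | &yE' | ε


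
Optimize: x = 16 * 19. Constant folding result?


16 * 19 = 304 at compile time
Optimized: x = 304


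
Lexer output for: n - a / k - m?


Scan left to right, longest-match per lexeme
Tokens: ID(n), OP(-), ID(a), OP(/), ID(k), OP(-), ID(m)


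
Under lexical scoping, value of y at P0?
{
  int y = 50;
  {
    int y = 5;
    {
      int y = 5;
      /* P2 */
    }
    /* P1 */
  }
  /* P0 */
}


y declared in the same block as P0
y = 50


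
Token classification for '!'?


Pattern: operator symbol
Type: OPERATOR


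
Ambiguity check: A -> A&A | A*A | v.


'v&v*v' has two parse trees (no precedence encoded between & and *)
Ambiguous


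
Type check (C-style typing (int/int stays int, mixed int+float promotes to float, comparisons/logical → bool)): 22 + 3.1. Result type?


Operand types: int + float
Rule: mixed int/float promotes to float; int/int stays int
Result type: float


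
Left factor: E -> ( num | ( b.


Common prefix: '('
Factored: E -> ( E', E' -> num | b


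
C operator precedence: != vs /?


'/' is multiplicative (level 10); '!=' is equality (level 6)
Higher level binds tighter
'/' has higher precedence than '!='


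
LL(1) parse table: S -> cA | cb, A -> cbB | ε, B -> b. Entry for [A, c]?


For [A, c]: 'c' ∈ FIRST(cbB)
Entry: A -> cbB


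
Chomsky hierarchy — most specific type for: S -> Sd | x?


Left-linear: every RHS is a terminal or one nonterminal followed by a terminal
Classification: Type 3 (Regular)


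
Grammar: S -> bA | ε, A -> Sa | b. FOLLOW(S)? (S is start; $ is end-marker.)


$ ∈ FOLLOW(S). For each A -> αBβ: add FIRST(β)\{ε} to FOLLOW(B); if β nullable, add FOLLOW(A).
FOLLOW(S) = {$, a}


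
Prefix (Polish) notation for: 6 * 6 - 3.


left-to-right (same/higher precedence on left): tree is (- (* 6 6) 3)
Prefix: - * 6 6 3


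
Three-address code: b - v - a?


Break into single-operator statements:
t1 = b - v
t2 = t1 - a


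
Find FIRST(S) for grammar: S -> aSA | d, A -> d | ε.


Per alternative of S: FIRST(aSA) = {a}; FIRST(d) = {d}
FIRST(S) = {a, d}


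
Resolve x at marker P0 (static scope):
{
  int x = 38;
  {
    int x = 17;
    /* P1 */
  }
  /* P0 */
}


x declared in the same block as P0
x = 38


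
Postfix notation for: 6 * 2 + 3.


Left to right (same or higher precedence on left)
Postfix: 6 2 * 3 +


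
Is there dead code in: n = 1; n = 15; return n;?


first assignment to n is overwritten before any read
Dead: 'n = 1'


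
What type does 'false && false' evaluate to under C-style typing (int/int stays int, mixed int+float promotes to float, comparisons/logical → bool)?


Operand types: bool && bool
Rule: logical operators take bool operands and yield bool
Result type: bool


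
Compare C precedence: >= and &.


'>=' is relational (level 7); '&' is bitwise AND (level 5)
Higher level binds tighter
'>=' has higher precedence than '&'


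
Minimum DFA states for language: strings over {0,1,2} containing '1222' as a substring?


KMP-style automaton: 4 progress states + 1 absorbing accept = 5
Minimal DFA: 5 states


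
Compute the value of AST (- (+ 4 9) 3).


Evaluate inner: (+ 4 9) = 13
Evaluate root: (- 13 3) = 10
Result: 10


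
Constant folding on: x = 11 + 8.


11 + 8 = 19 at compile time
Optimized: x = 19


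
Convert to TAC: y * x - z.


Break into single-operator statements:
t1 = y * x
t2 = t1 - z


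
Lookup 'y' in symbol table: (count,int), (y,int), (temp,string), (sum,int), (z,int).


Lookup 'y' → type int


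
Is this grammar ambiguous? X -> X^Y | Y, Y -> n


precedence layered via separate nonterminal Y: deterministic
Unambiguous


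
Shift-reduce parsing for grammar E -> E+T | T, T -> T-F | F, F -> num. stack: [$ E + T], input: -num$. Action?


'-' can extend T; shift to build T -> T-F
Action: shift


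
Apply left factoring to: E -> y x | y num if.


Common prefix: 'y'
Factored: E -> y E', E' -> x | num if


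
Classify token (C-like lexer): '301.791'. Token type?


Pattern: digits with a decimal point
Type: FLOAT_LITERAL


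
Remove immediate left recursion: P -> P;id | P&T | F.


Left-recursive alternatives: P;id, P&T; non-recursive: F
Introduce P': P -> FP', P' -> ;idP' | &TP' | ε


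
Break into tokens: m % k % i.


Scan left to right, longest-match per lexeme
Tokens: ID(m), OP(%), ID(k), OP(%), ID(i)


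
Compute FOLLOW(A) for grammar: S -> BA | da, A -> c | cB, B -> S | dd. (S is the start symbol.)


$ ∈ FOLLOW(S). For each A -> αBβ: add FIRST(β)\{ε} to FOLLOW(B); if β nullable, add FOLLOW(A).
FOLLOW(A) = {$, c}


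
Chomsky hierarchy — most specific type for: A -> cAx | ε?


Single nonterminal LHS, but c^n x^n is not regular
Classification: Type 2 (Context-Free)


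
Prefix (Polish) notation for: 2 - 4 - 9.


left-to-right (same/higher precedence on left): tree is (- (- 2 4) 9)
Prefix: - - 2 4 9


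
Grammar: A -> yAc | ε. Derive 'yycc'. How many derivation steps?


Derivation: A => yAc => yyAcc => yycc
Steps: 3


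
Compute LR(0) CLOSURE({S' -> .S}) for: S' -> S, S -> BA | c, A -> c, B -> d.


Start: S' -> .S
For each item with dot before a nonterminal B, add B -> .γ for every B-production
Closure: [S' -> .S, S -> .BA, S -> .c, B -> .d]


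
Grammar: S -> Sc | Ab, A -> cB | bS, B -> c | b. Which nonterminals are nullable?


A nonterminal is nullable iff some alternative derives ε (directly, or every symbol in it is nullable)
Nullable: {}


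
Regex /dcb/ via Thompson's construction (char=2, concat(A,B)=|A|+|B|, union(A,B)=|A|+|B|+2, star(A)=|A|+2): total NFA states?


Syntax tree has 3 char leaf(s), 0 union(s), 0 star(s)
chars contribute 3×2 = 6; each union adds +2; each star adds +2
Total: 6 + 0 + 0 = 6 states


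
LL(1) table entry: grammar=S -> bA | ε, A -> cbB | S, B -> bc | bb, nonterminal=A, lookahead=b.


For [A, b]: 'b' ∈ FIRST(S)
Entry: A -> S


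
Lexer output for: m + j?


Scan left to right, longest-match per lexeme
Tokens: ID(m), OP(+), ID(j)


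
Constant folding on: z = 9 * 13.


9 * 13 = 117 at compile time
Optimized: z = 117


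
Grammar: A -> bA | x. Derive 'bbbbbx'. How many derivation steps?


Derivation: A => bA => bbA => bbbA => bbbbA => bbbbbA => bbbbbx
Steps: 6


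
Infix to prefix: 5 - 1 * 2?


'*' binds tighter: tree is (- 5 (* 1 2))
Prefix: - 5 * 1 2


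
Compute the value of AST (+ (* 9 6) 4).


Evaluate inner: (* 9 6) = 54
Evaluate root: (+ 54 4) = 58
Result: 58


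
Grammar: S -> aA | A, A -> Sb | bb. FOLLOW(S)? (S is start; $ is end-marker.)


$ ∈ FOLLOW(S). For each A -> αBβ: add FIRST(β)\{ε} to FOLLOW(B); if β nullable, add FOLLOW(A).
FOLLOW(S) = {$, b}


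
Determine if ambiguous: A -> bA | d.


right-linear, alternatives start with distinct terminals 'b' vs 'd': unique leftmost derivation
Unambiguous


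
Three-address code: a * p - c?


Break into single-operator statements:
t1 = a * p
t2 = t1 - c


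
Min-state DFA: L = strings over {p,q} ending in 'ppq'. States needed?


Track the longest suffix of input matching a prefix of 'ppq': 4 classes (prefixes of length 0..3)
Minimal DFA: 4 states


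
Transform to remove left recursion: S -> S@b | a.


Left-recursive alternatives: S@b; non-recursive: a
Introduce S': S -> aS', S' -> @bS' | ε


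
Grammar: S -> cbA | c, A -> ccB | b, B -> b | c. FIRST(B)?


Per alternative of B: FIRST(b) = {b}; FIRST(c) = {c}
FIRST(B) = {b, c}


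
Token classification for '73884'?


Pattern: digits only
Type: INTEGER_LITERAL


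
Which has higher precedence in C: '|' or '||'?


'|' is bitwise OR (level 3); '||' is logical OR (level 1)
Higher level binds tighter
'|' has higher precedence than '||'


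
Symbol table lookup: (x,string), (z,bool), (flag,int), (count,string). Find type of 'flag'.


Lookup 'flag' → type int


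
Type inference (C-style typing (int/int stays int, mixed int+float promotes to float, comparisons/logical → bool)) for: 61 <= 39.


Operand types: int <= int
Rule: comparison yields bool
Result type: bool


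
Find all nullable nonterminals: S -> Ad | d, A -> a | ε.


A nonterminal is nullable iff some alternative derives ε (directly, or every symbol in it is nullable)
Nullable: {A}


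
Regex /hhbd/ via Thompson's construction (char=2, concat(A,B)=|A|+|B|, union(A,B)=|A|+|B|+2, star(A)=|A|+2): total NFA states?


Syntax tree has 4 char leaf(s), 0 union(s), 0 star(s)
chars contribute 4×2 = 8; each union adds +2; each star adds +2
Total: 8 + 0 + 0 = 8 states


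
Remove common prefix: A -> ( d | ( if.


Common prefix: '('
Factored: A -> ( A', A' -> d | if


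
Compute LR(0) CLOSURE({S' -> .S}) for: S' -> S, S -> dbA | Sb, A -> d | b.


Start: S' -> .S
For each item with dot before a nonterminal B, add B -> .γ for every B-production
Closure: [S' -> .S, S -> .dbA, S -> .Sb]


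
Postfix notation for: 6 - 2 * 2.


* has higher precedence, evaluate 2*2 first
Postfix: 6 2 2 * -


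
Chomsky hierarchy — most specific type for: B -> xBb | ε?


Single nonterminal LHS, but x^n b^n is not regular
Classification: Type 2 (Context-Free)


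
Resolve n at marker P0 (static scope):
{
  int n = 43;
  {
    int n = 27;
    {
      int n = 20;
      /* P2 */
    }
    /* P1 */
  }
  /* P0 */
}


n declared in the same block as P0
n = 43


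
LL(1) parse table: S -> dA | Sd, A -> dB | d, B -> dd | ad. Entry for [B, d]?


For [B, d]: 'd' ∈ FIRST(dd)
Entry: B -> dd


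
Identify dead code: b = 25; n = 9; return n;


b is assigned but never read
Dead: 'b = 25'


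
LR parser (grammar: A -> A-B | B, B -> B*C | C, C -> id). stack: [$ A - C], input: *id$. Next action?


'C' (not preceded by B*) is the handle for B -> C
Action: reduce (B -> C)


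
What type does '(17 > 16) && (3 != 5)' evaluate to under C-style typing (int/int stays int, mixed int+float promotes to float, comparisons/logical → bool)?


Operand types: bool && bool
Rule: logical operators take bool operands and yield bool
Result type: bool


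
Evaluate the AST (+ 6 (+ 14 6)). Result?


Evaluate inner: (+ 14 6) = 20
Evaluate root: (+ 6 20) = 26
Result: 26


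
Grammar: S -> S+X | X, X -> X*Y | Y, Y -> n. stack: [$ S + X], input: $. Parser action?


handle 'S+X' on top; lookahead ∈ FOLLOW(S) = {+, $}
Action: reduce (S -> S+X)


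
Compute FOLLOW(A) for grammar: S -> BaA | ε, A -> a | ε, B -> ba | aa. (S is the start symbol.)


$ ∈ FOLLOW(S). For each A -> αBβ: add FIRST(β)\{ε} to FOLLOW(B); if β nullable, add FOLLOW(A).
FOLLOW(A) = {$}


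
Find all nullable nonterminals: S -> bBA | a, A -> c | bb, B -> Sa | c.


A nonterminal is nullable iff some alternative derives ε (directly, or every symbol in it is nullable)
Nullable: {}


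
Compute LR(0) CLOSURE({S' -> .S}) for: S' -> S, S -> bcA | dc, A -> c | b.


Start: S' -> .S
For each item with dot before a nonterminal B, add B -> .γ for every B-production
Closure: [S' -> .S, S -> .bcA, S -> .dc]


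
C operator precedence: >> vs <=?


'>>' is shift (level 8); '<=' is relational (level 7)
Higher level binds tighter
'>>' has higher precedence than '<='
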